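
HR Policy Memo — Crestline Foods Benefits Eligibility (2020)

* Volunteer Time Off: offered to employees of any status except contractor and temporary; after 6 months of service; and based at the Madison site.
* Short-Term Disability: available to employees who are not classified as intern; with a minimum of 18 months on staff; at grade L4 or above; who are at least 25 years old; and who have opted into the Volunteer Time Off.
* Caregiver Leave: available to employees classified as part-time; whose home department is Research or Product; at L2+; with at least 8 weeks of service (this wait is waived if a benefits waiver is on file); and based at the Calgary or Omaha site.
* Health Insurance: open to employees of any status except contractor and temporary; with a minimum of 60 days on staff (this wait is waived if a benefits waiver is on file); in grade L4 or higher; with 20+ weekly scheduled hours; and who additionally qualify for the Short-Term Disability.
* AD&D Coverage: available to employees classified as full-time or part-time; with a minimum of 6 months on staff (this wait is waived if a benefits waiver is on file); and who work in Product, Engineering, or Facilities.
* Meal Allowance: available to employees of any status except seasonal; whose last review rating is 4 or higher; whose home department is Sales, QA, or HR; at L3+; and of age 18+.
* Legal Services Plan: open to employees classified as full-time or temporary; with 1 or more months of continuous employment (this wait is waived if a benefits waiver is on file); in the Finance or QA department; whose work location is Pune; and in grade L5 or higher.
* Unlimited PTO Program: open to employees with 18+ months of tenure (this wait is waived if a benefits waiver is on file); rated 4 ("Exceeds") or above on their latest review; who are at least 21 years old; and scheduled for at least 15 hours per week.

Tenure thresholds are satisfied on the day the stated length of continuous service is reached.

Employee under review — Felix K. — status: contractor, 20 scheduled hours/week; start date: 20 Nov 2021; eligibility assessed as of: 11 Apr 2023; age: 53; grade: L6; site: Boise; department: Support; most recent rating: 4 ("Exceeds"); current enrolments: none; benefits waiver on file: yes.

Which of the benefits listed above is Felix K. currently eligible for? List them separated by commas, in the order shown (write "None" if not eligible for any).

Unlimited PTO Program

Service from 20 Nov 2021 to 11 Apr 2023: 507 days.
Volunteer Time Off — status contractor ✗ (excluded) → not eligible.
Short-Term Disability — status contractor ✓ (not excluded); service 507 days < 18 months (≈540 days) ✗ → not eligible.
Caregiver Leave — status contractor ✗ (requires part-time) → not eligible.
Health Insurance — status contractor ✗ (excluded) → not eligible.
AD&D Coverage — status contractor ✗ (requires full-time or part-time) → not eligible.
Meal Allowance — status contractor ✓ (not excluded); rating 4 ≥ 4 ✓; dept Support ✗ → not eligible.
Legal Services Plan — status contractor ✗ (requires full-time or temporary) → not eligible.
Unlimited PTO Program — benefits waiver on file ✓; rating 4 ≥ 4 ✓; age 53 ≥ 21 ✓; 20 hrs/wk ≥ 15 ✓ → eligible.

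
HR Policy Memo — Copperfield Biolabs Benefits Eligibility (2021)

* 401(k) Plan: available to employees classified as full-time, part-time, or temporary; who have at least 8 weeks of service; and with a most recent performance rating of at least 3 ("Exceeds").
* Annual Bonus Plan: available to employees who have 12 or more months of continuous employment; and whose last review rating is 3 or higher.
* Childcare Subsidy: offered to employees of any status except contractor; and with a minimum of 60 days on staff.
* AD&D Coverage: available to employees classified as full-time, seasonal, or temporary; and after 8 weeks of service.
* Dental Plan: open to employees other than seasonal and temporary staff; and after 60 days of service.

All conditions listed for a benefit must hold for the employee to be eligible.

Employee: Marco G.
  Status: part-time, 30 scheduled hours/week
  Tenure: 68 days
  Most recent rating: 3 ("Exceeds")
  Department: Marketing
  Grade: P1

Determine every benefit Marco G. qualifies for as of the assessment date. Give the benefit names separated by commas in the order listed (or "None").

401(k) Plan, Childcare Subsidy, Dental Plan

401(k) Plan — status part-time ✓; service 68 days ≥ 8 weeks (≈56 days) ✓; rating 3 ≥ 3 ✓ → eligible.
Annual Bonus Plan — service 68 days < 12 months (≈360 days) ✗ → not eligible.
Childcare Subsidy — status part-time ✓ (not excluded); service 68 days ≥ 60 days ✓ → eligible.
AD&D Coverage — status part-time ✗ (requires full-time, seasonal, or temporary) → not eligible.
Dental Plan — status part-time ✓ (not excluded); service 68 days ≥ 60 days ✓ → eligible.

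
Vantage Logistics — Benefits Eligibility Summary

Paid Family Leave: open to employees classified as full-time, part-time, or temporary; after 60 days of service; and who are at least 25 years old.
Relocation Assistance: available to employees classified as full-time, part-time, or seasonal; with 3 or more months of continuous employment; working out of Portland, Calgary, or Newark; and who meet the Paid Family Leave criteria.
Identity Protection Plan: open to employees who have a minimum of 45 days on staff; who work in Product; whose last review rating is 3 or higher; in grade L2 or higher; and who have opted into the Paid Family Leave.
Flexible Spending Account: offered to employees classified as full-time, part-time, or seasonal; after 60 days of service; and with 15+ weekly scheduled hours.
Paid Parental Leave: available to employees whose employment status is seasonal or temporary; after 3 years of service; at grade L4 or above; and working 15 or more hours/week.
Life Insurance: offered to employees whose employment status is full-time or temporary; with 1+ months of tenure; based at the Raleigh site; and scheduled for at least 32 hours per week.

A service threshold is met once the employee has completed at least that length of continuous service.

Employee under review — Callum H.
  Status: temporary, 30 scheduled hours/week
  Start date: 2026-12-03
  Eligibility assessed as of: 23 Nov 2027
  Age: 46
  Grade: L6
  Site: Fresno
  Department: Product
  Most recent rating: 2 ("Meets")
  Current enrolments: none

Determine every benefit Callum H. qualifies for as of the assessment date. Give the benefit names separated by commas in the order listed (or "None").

Paid Family Leave

Service from 2026-12-03 to 23 Nov 2027: 355 days.
Paid Family Leave — status temporary ✓; service 355 days ≥ 60 days ✓; age 46 ≥ 25 ✓ → eligible.
Relocation Assistance — status temporary ✗ (requires full-time, part-time, or seasonal) → not eligible.
Identity Protection Plan — service 355 days ≥ 45 days ✓; dept Product ✓; rating 2 < 3 ✗ → not eligible.
Flexible Spending Account — status temporary ✗ (requires full-time, part-time, or seasonal) → not eligible.
Paid Parental Leave — status temporary ✓; service 355 days < 3 years (≈1095 days) ✗ → not eligible.
Life Insurance — status temporary ✓; service 355 days ≥ 1 month (≈30 days) ✓; site Fresno ✗ (not Raleigh) → not eligible.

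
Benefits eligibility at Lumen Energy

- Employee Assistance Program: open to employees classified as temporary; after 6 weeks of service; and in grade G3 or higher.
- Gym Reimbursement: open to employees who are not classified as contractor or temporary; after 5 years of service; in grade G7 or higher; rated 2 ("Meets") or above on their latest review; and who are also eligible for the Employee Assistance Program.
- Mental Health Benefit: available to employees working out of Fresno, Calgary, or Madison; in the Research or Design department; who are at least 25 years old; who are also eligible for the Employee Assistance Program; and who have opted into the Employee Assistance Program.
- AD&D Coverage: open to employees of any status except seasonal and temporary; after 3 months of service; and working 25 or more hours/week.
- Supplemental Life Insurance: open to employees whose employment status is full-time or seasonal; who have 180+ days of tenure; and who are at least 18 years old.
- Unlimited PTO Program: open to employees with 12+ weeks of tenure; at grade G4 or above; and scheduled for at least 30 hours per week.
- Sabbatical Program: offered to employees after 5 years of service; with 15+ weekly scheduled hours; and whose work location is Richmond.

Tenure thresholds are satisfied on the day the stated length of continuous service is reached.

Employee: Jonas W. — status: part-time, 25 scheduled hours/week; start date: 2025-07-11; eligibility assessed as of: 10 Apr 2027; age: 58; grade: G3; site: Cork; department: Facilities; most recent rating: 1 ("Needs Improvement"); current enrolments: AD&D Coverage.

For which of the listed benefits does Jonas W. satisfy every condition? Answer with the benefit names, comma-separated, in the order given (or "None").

AD&D Coverage

Service from 2025-07-11 to 10 Apr 2027: 638 days.
Employee Assistance Program — status part-time ✗ (requires temporary) → not eligible.
Gym Reimbursement — status part-time ✓ (not excluded); service 638 days < 5 years (≈1825 days) ✗ → not eligible.
Mental Health Benefit — site Cork ✗ (not Fresno, Calgary, or Madison) → not eligible.
AD&D Coverage — status part-time ✓ (not excluded); service 638 days ≥ 3 months (≈90 days) ✓; 25 hrs/wk ≥ 25 ✓ → eligible.
Supplemental Life Insurance — status part-time ✗ (requires full-time or seasonal) → not eligible.
Unlimited PTO Program — service 638 days ≥ 12 weeks (≈84 days) ✓; grade G3 < G4 ✗ → not eligible.
Sabbatical Program — service 638 days < 5 years (≈1825 days) ✗ → not eligible.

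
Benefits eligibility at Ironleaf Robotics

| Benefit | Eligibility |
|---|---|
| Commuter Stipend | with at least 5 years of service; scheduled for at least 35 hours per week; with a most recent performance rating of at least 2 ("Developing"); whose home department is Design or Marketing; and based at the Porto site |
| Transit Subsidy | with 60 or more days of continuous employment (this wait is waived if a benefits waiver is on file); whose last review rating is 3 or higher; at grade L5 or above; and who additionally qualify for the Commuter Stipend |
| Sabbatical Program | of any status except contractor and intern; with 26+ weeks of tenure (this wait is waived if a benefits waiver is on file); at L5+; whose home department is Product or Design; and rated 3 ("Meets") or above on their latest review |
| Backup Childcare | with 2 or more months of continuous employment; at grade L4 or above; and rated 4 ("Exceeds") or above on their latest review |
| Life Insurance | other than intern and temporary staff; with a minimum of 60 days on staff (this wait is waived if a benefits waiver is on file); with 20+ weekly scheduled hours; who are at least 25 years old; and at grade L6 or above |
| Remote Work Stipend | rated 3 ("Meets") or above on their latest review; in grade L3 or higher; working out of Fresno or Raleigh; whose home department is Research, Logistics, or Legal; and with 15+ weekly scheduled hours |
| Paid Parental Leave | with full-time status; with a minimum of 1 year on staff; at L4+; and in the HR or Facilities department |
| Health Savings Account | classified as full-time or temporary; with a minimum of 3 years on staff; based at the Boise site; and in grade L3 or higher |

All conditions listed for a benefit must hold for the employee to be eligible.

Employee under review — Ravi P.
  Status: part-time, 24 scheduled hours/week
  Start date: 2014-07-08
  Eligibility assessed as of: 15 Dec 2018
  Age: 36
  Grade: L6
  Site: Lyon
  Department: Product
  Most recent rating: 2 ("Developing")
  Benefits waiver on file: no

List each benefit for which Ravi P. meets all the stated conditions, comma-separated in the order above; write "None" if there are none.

Service from 2014-07-08 to 15 Dec 2018: 1621 days.
Commuter Stipend — service 1621 days < 5 years (≈1825 days) ✗ → not eligible.
Transit Subsidy — no waiver, service 1621 days ≥ 60 days ✓; rating 2 < 3 ✗ → not eligible.
Sabbatical Program — status part-time ✓ (not excluded); no waiver, service 1621 days ≥ 26 weeks (≈182 days) ✓; grade L6 ≥ L5 ✓; dept Product ✓; rating 2 < 3 ✗ → not eligible.
Backup Childcare — service 1621 days ≥ 2 months (≈60 days) ✓; grade L6 ≥ L4 ✓; rating 2 < 4 ✗ → not eligible.
Life Insurance — status part-time ✓ (not excluded); no waiver, service 1621 days ≥ 60 days ✓; 24 hrs/wk ≥ 20 ✓; age 36 ≥ 25 ✓; grade L6 ≥ L6 ✓ → eligible.
Remote Work Stipend — rating 2 < 3 ✗ → not eligible.
Paid Parental Leave — status part-time ✗ (requires full-time) → not eligible.
Health Savings Account — status part-time ✗ (requires full-time or temporary) → not eligible.

Life Insurance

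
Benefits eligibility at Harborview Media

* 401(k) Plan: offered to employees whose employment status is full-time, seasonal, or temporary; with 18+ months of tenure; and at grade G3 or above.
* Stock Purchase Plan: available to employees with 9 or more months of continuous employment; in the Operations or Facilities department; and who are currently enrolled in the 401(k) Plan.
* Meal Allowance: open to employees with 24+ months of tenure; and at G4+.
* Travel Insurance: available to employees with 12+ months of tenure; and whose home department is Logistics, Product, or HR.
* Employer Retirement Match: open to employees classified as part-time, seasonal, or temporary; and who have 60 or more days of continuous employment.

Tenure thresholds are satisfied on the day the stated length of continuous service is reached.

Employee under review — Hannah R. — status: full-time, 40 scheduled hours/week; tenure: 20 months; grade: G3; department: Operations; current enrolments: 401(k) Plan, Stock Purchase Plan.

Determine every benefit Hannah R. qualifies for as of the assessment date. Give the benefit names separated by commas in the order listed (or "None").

401(k) Plan — status full-time ✓; service 20 months ≥ 18 months ✓; grade G3 ≥ G3 ✓ → eligible.
Stock Purchase Plan — service 20 months ≥ 9 months ✓; dept Operations ✓; enrolled in 401(k) Plan ✓ → eligible.
Meal Allowance — service 20 months < 24 months ✗ → not eligible.
Travel Insurance — service 20 months ≥ 12 months ✓; dept Operations ✗ → not eligible.
Employer Retirement Match — status full-time ✗ (requires part-time, seasonal, or temporary) → not eligible.

401(k) Plan, Stock Purchase Plan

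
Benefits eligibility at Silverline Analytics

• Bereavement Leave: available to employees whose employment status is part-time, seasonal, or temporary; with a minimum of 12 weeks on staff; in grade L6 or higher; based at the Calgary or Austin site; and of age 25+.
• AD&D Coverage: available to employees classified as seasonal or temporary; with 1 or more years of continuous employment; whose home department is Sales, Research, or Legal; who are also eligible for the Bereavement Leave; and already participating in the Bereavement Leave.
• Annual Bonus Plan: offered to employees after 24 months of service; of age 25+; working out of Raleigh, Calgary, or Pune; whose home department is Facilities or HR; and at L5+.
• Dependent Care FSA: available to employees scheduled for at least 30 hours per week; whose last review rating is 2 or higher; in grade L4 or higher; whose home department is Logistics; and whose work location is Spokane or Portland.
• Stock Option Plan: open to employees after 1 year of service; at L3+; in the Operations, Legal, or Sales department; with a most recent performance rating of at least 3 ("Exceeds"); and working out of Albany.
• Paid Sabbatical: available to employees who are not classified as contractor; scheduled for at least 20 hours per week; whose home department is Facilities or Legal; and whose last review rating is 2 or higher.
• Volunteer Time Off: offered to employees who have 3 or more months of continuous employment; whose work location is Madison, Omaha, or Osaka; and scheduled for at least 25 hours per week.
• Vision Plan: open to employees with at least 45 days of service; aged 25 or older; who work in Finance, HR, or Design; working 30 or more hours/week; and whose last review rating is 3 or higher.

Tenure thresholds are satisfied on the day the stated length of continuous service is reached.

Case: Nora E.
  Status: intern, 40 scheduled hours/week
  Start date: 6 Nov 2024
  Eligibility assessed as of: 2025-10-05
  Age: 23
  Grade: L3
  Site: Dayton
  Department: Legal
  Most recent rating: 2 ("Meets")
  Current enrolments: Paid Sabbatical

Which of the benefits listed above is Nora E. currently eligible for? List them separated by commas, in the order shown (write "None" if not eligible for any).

Service from 6 Nov 2024 to 2025-10-05: 333 days.
Bereavement Leave — status intern ✗ (requires part-time, seasonal, or temporary) → not eligible.
AD&D Coverage — status intern ✗ (requires seasonal or temporary) → not eligible.
Annual Bonus Plan — service 333 days < 24 months (≈720 days) ✗ → not eligible.
Dependent Care FSA — 40 hrs/wk ≥ 30 ✓; rating 2 ≥ 2 ✓; grade L3 < L4 ✗ → not eligible.
Stock Option Plan — service 333 days < 1 year (≈365 days) ✗ → not eligible.
Paid Sabbatical — status intern ✓ (not excluded); 40 hrs/wk ≥ 20 ✓; dept Legal ✓; rating 2 ≥ 2 ✓ → eligible.
Volunteer Time Off — service 333 days ≥ 3 months (≈90 days) ✓; site Dayton ✗ (not Madison, Omaha, or Osaka) → not eligible.
Vision Plan — service 333 days ≥ 45 days ✓; age 23 < 25 ✗ → not eligible.

Paid Sabbatical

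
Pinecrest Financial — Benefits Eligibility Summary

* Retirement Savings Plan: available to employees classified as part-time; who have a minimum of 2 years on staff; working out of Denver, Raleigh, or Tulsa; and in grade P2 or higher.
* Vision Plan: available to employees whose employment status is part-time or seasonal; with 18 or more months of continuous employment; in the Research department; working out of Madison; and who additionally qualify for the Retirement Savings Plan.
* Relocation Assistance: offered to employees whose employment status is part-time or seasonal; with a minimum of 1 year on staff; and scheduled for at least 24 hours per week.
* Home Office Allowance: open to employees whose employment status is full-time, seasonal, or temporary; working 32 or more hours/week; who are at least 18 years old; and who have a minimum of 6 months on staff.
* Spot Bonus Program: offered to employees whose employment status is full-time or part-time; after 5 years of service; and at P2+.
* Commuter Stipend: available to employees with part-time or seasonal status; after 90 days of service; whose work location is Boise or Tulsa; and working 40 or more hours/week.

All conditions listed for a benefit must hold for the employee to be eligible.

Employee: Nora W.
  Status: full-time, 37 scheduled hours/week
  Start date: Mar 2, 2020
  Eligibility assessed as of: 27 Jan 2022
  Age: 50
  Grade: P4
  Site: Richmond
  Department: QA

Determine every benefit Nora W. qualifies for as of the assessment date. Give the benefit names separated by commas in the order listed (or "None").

Home Office Allowance

Service from Mar 2, 2020 to 27 Jan 2022: 696 days.
Retirement Savings Plan — status full-time ✗ (requires part-time) → not eligible.
Vision Plan — status full-time ✗ (requires part-time or seasonal) → not eligible.
Relocation Assistance — status full-time ✗ (requires part-time or seasonal) → not eligible.
Home Office Allowance — status full-time ✓; 37 hrs/wk ≥ 32 ✓; age 50 ≥ 18 ✓; service 696 days ≥ 6 months (≈180 days) ✓ → eligible.
Spot Bonus Program — status full-time ✓; service 696 days < 5 years (≈1825 days) ✗ → not eligible.
Commuter Stipend — status full-time ✗ (requires part-time or seasonal) → not eligible.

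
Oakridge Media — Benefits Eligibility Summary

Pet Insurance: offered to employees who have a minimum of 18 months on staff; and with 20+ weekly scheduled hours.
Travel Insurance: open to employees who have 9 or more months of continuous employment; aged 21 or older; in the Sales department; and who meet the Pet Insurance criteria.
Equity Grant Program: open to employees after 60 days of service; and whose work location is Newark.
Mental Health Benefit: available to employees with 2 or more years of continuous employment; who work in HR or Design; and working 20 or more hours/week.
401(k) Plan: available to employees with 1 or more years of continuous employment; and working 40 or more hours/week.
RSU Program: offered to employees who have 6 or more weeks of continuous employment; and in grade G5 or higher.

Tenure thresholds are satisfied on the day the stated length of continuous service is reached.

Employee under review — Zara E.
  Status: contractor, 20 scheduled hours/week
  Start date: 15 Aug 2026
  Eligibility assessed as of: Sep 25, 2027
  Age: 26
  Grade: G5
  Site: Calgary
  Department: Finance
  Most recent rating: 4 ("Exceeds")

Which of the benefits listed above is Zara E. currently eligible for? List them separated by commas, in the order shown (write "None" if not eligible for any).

RSU Program

Service from 15 Aug 2026 to Sep 25, 2027: 406 days.
Pet Insurance — service 406 days < 18 months (≈540 days) ✗ → not eligible.
Travel Insurance — service 406 days ≥ 9 months (≈270 days) ✓; age 26 ≥ 21 ✓; dept Finance ✗ → not eligible.
Equity Grant Program — service 406 days ≥ 60 days ✓; site Calgary ✗ (not Newark) → not eligible.
Mental Health Benefit — service 406 days < 2 years (≈730 days) ✗ → not eligible.
401(k) Plan — service 406 days ≥ 1 year (≈365 days) ✓; 20 hrs/wk < 40 ✗ → not eligible.
RSU Program — service 406 days ≥ 6 weeks (≈42 days) ✓; grade G5 ≥ G5 ✓ → eligible.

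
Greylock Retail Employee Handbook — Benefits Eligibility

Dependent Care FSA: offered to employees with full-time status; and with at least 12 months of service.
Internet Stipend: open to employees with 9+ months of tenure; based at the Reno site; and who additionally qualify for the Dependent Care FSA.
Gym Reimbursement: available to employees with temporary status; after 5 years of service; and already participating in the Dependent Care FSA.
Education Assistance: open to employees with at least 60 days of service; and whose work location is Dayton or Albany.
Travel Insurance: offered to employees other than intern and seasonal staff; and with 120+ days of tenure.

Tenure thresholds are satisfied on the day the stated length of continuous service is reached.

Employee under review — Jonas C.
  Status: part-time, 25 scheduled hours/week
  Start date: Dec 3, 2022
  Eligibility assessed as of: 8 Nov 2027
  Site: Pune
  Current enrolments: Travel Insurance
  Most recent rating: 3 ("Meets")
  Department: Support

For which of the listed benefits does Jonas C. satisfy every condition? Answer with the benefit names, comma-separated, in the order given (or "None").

Travel Insurance

Service from Dec 3, 2022 to 8 Nov 2027: 1801 days.
Dependent Care FSA — status part-time ✗ (requires full-time) → not eligible.
Internet Stipend — service 1801 days ≥ 9 months (≈270 days) ✓; site Pune ✗ (not Reno) → not eligible.
Gym Reimbursement — status part-time ✗ (requires temporary) → not eligible.
Education Assistance — service 1801 days ≥ 60 days ✓; site Pune ✗ (not Dayton or Albany) → not eligible.
Travel Insurance — status part-time ✓ (not excluded); service 1801 days ≥ 120 days ✓ → eligible.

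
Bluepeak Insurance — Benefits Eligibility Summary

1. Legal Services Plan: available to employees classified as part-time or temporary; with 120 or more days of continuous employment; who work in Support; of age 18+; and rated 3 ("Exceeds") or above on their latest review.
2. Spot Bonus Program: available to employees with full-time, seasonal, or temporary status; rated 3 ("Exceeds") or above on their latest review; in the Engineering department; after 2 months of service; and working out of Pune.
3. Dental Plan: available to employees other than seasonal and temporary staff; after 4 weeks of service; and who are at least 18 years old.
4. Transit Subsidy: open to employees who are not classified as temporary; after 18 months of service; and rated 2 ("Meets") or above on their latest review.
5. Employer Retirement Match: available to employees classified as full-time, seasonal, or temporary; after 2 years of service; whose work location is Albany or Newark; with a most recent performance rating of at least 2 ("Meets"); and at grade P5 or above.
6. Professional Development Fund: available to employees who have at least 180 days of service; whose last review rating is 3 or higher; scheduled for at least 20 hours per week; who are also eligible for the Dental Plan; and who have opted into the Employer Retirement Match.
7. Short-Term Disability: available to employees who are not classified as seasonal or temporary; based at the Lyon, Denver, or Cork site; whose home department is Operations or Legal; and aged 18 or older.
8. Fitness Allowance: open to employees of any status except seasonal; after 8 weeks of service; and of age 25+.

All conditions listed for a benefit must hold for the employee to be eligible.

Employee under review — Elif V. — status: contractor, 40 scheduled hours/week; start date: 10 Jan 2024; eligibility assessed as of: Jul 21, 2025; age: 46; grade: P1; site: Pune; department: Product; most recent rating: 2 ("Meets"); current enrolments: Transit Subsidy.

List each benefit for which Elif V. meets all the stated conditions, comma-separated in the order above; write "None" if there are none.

Dental Plan, Transit Subsidy, Fitness Allowance

Service from 10 Jan 2024 to Jul 21, 2025: 558 days.
Legal Services Plan — status contractor ✗ (requires part-time or temporary) → not eligible.
Spot Bonus Program — status contractor ✗ (requires full-time, seasonal, or temporary) → not eligible.
Dental Plan — status contractor ✓ (not excluded); service 558 days ≥ 4 weeks (≈28 days) ✓; age 46 ≥ 18 ✓ → eligible.
Transit Subsidy — status contractor ✓ (not excluded); service 558 days ≥ 18 months (≈540 days) ✓; rating 2 ≥ 2 ✓ → eligible.
Employer Retirement Match — status contractor ✗ (requires full-time, seasonal, or temporary) → not eligible.
Professional Development Fund — service 558 days ≥ 180 days ✓; rating 2 < 3 ✗ → not eligible.
Short-Term Disability — status contractor ✓ (not excluded); site Pune ✗ (not Lyon, Denver, or Cork) → not eligible.
Fitness Allowance — status contractor ✓ (not excluded); service 558 days ≥ 8 weeks (≈56 days) ✓; age 46 ≥ 25 ✓ → eligible.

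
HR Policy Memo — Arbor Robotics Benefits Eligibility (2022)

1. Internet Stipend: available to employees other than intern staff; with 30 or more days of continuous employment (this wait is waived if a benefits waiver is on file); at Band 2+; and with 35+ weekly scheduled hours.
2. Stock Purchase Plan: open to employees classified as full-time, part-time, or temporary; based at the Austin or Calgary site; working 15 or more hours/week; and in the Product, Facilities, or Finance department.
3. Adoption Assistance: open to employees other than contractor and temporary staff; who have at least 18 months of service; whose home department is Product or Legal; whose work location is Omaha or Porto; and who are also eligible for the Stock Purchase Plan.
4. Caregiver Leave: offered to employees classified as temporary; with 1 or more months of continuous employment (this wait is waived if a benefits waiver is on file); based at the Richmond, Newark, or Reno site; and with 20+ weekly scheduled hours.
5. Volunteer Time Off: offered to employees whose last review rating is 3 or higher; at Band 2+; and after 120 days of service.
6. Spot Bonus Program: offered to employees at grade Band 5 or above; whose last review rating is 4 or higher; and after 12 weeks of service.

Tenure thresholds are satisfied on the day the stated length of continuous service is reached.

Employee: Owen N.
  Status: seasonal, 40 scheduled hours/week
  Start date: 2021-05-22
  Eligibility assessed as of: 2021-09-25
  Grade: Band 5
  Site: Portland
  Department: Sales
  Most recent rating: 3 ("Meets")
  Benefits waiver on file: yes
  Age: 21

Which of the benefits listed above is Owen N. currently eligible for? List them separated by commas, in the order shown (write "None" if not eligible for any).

Internet Stipend, Volunteer Time Off

Service from 2021-05-22 to 2021-09-25: 126 days.
Internet Stipend — status seasonal ✓ (not excluded); benefits waiver on file ✓; grade Band 5 ≥ Band 2 ✓; 40 hrs/wk ≥ 35 ✓ → eligible.
Stock Purchase Plan — status seasonal ✗ (requires full-time, part-time, or temporary) → not eligible.
Adoption Assistance — status seasonal ✓ (not excluded); service 126 days < 18 months (≈540 days) ✗ → not eligible.
Caregiver Leave — status seasonal ✗ (requires temporary) → not eligible.
Volunteer Time Off — rating 3 ≥ 3 ✓; grade Band 5 ≥ Band 2 ✓; service 126 days ≥ 120 days ✓ → eligible.
Spot Bonus Program — grade Band 5 ≥ Band 5 ✓; rating 3 < 4 ✗ → not eligible.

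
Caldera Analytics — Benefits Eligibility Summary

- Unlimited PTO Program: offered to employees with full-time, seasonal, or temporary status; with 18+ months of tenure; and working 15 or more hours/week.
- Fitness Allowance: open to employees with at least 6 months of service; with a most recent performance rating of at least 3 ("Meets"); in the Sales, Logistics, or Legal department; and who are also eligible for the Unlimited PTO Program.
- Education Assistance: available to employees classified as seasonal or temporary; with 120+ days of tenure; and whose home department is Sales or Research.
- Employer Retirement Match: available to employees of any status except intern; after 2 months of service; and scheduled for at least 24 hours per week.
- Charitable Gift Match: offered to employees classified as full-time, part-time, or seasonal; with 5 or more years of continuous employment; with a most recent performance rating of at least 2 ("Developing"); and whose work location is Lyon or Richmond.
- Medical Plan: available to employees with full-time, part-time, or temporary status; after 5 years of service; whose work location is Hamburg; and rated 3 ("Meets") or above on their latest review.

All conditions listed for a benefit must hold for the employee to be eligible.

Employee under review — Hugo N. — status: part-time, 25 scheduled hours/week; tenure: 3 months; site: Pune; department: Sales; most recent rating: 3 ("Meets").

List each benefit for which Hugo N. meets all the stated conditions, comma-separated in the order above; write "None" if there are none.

Employer Retirement Match

Unlimited PTO Program — status part-time ✗ (requires full-time, seasonal, or temporary) → not eligible.
Fitness Allowance — service 3 months < 6 months ✗ → not eligible.
Education Assistance — status part-time ✗ (requires seasonal or temporary) → not eligible.
Employer Retirement Match — status part-time ✓ (not excluded); service 3 months ≥ 2 months ✓; 25 hrs/wk ≥ 24 ✓ → eligible.
Charitable Gift Match — status part-time ✓; service 3 months < 5 years (≈1825 days) ✗ → not eligible.
Medical Plan — status part-time ✓; service 3 months < 5 years (≈1825 days) ✗ → not eligible.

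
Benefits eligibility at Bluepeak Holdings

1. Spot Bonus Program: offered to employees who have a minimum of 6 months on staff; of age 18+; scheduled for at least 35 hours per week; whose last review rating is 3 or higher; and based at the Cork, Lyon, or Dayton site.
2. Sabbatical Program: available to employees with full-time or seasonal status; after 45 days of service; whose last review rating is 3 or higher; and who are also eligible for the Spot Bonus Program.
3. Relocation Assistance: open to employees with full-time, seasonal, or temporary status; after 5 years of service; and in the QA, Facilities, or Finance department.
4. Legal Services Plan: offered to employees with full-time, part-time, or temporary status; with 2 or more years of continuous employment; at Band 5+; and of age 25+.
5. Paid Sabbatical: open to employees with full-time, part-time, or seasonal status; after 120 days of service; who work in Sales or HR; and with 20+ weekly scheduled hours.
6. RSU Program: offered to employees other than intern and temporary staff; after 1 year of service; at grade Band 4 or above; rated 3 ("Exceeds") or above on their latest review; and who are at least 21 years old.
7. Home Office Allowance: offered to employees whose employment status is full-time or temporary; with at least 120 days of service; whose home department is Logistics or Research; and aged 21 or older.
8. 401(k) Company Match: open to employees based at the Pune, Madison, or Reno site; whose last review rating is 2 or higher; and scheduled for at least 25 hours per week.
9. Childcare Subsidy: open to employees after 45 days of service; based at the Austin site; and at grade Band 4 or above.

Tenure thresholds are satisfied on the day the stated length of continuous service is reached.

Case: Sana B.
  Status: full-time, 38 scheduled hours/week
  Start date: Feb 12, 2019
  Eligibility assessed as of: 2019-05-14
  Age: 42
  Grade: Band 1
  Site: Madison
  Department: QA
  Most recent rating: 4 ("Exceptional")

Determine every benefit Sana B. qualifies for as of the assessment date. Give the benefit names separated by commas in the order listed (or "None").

401(k) Company Match

Service from Feb 12, 2019 to 2019-05-14: 91 days.
Spot Bonus Program — service 91 days < 6 months (≈180 days) ✗ → not eligible.
Sabbatical Program — status full-time ✓; service 91 days ≥ 45 days ✓; rating 4 ≥ 3 ✓; not eligible for Spot Bonus Program ✗ → not eligible.
Relocation Assistance — status full-time ✓; service 91 days < 5 years (≈1825 days) ✗ → not eligible.
Legal Services Plan — status full-time ✓; service 91 days < 2 years (≈730 days) ✗ → not eligible.
Paid Sabbatical — status full-time ✓; service 91 days < 120 days ✗ → not eligible.
RSU Program — status full-time ✓ (not excluded); service 91 days < 1 year (≈365 days) ✗ → not eligible.
Home Office Allowance — status full-time ✓; service 91 days < 120 days ✗ → not eligible.
401(k) Company Match — site Madison ✓; rating 4 ≥ 2 ✓; 38 hrs/wk ≥ 25 ✓ → eligible.
Childcare Subsidy — service 91 days ≥ 45 days ✓; site Madison ✗ (not Austin) → not eligible.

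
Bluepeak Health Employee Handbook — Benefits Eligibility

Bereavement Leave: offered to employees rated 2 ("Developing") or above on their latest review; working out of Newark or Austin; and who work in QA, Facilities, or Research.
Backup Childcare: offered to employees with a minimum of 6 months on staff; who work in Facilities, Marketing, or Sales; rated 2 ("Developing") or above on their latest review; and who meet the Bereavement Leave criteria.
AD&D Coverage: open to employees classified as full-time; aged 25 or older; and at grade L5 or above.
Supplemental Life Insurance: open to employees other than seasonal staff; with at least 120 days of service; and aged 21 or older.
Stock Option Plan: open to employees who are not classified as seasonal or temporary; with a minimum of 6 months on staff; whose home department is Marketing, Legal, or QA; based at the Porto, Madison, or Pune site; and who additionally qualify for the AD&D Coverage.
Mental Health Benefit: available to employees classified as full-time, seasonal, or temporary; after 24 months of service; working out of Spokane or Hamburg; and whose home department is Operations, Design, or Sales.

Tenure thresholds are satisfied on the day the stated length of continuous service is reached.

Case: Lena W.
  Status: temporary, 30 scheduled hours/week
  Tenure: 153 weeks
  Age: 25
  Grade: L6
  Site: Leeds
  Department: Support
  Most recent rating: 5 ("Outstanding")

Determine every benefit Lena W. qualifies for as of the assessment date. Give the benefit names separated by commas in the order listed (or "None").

Bereavement Leave — rating 5 ≥ 2 ✓; site Leeds ✗ (not Newark or Austin) → not eligible.
Backup Childcare — service 153 weeks ≥ 6 months (≈180 days) ✓; dept Support ✗ → not eligible.
AD&D Coverage — status temporary ✗ (requires full-time) → not eligible.
Supplemental Life Insurance — status temporary ✓ (not excluded); service 153 weeks ≥ 120 days ✓; age 25 ≥ 21 ✓ → eligible.
Stock Option Plan — status temporary ✗ (excluded) → not eligible.
Mental Health Benefit — status temporary ✓; service 153 weeks ≥ 24 months (≈720 days) ✓; site Leeds ✗ (not Spokane or Hamburg) → not eligible.

Supplemental Life Insurance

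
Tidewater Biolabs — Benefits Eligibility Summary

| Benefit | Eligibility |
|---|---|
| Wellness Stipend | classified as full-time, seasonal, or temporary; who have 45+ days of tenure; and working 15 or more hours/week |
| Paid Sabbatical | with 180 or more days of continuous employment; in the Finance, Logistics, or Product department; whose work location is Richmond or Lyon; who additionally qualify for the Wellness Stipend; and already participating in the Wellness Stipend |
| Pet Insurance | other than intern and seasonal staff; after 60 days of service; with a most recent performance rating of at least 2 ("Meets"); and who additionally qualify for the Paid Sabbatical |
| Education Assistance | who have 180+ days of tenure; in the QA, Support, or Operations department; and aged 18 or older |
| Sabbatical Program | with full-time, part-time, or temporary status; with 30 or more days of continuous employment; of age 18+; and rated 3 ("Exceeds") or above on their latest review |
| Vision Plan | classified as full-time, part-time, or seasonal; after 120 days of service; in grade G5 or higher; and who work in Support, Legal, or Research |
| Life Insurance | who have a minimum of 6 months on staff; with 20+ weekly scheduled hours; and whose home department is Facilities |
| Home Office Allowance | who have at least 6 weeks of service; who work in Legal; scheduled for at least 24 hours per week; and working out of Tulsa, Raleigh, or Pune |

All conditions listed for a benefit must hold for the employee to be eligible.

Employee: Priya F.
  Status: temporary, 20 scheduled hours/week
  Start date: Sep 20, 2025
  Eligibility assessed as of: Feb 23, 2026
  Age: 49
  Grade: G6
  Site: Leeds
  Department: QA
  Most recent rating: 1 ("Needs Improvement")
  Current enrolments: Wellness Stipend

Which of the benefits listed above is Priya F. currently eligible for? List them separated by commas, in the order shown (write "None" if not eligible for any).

Service from Sep 20, 2025 to Feb 23, 2026: 156 days.
Wellness Stipend — status temporary ✓; service 156 days ≥ 45 days ✓; 20 hrs/wk ≥ 15 ✓ → eligible.
Paid Sabbatical — service 156 days < 180 days ✗ → not eligible.
Pet Insurance — status temporary ✓ (not excluded); service 156 days ≥ 60 days ✓; rating 1 < 2 ✗ → not eligible.
Education Assistance — service 156 days < 180 days ✗ → not eligible.
Sabbatical Program — status temporary ✓; service 156 days ≥ 30 days ✓; age 49 ≥ 18 ✓; rating 1 < 3 ✗ → not eligible.
Vision Plan — status temporary ✗ (requires full-time, part-time, or seasonal) → not eligible.
Life Insurance — service 156 days < 6 months (≈180 days) ✗ → not eligible.
Home Office Allowance — service 156 days ≥ 6 weeks (≈42 days) ✓; dept QA ✗ → not eligible.

Wellness Stipend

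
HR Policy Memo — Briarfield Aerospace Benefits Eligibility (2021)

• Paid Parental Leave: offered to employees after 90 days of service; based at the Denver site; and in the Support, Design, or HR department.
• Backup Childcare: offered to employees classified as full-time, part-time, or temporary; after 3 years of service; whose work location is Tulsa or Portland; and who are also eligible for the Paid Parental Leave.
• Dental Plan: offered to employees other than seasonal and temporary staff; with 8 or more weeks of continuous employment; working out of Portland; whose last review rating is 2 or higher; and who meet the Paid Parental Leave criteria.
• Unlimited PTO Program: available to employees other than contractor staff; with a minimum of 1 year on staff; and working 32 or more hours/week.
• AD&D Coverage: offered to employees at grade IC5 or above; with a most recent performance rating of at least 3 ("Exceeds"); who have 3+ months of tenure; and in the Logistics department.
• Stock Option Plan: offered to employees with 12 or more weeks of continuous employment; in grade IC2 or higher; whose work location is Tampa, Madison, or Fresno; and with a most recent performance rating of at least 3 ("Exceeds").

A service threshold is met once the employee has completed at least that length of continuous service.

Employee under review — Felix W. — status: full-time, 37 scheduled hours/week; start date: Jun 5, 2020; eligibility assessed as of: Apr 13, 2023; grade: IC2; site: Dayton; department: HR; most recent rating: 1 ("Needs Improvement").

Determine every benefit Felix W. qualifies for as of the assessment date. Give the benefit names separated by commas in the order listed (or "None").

Service from Jun 5, 2020 to Apr 13, 2023: 1042 days.
Paid Parental Leave — service 1042 days ≥ 90 days ✓; site Dayton ✗ (not Denver) → not eligible.
Backup Childcare — status full-time ✓; service 1042 days < 3 years (≈1095 days) ✗ → not eligible.
Dental Plan — status full-time ✓ (not excluded); service 1042 days ≥ 8 weeks (≈56 days) ✓; site Dayton ✗ (not Portland) → not eligible.
Unlimited PTO Program — status full-time ✓ (not excluded); service 1042 days ≥ 1 year (≈365 days) ✓; 37 hrs/wk ≥ 32 ✓ → eligible.
AD&D Coverage — grade IC2 < IC5 ✗ → not eligible.
Stock Option Plan — service 1042 days ≥ 12 weeks (≈84 days) ✓; grade IC2 ≥ IC2 ✓; site Dayton ✗ (not Tampa, Madison, or Fresno) → not eligible.

Unlimited PTO Program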